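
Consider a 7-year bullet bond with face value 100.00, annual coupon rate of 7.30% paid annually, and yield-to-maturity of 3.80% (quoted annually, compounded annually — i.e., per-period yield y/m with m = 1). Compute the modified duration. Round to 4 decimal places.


Coupon per period c = face * coupon_rate / m = 7.300000
Periods per year m = 1; per-period yield y/m = 0.038000
Number of cashflows N = 7
Cashflows (t years, CF_t, discount factor 1/(1+y/m)^(m*t), PV):
  t = 1.0000: CF_t = 7.300000, DF = 0.963391, PV = 7.032755
  t = 2.0000: CF_t = 7.300000, DF = 0.928122, PV = 6.775294
  t = 3.0000: CF_t = 7.300000, DF = 0.894145, PV = 6.527258
  t = 4.0000: CF_t = 7.300000, DF = 0.861411, PV = 6.288303
  t = 5.0000: CF_t = 7.300000, DF = 0.829876, PV = 6.058095
  t = 6.0000: CF_t = 7.300000, DF = 0.799495, PV = 5.836315
  t = 7.0000: CF_t = 107.300000, DF = 0.770227, PV = 82.645317
Price P = sum_t PV_t = 121.163337
First compute Macaulay numerator sum_t t * PV_t:
  t * PV_t at t = 1.0000: 7.032755
  t * PV_t at t = 2.0000: 13.550588
  t * PV_t at t = 3.0000: 19.581775
  t * PV_t at t = 4.0000: 25.153211
  t * PV_t at t = 5.0000: 30.290476
  t * PV_t at t = 6.0000: 35.017891
  t * PV_t at t = 7.0000: 578.517216
Macaulay duration D = 709.143913 / 121.163337 = 5.852793
Modified duration = D / (1 + y/m) = 5.852793 / (1 + 0.038000) = 5.638529

Answer: Modified duration = 5.6385


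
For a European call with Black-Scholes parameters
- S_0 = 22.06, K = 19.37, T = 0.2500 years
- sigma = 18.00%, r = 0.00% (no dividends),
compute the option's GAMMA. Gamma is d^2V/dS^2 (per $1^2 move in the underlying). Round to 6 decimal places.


Answer: Gamma = 0.066228

Derivation:
d1 = 1.4898948490; d2 = 1.3998948490
phi(d1) = 0.1314890286; exp(-qT) = 1.0000000000; exp(-rT) = 1.0000000000
Gamma = exp(-qT) * phi(d1) / (S * sigma * sqrt(T)) = 1.0000000000 * 0.1314890286 / (22.0600 * 0.1800 * 0.5000000000) = 0.066228


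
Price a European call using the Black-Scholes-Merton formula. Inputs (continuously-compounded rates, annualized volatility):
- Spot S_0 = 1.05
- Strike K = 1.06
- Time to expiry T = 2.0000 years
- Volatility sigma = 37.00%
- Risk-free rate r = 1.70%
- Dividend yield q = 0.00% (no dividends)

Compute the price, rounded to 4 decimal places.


Answer: Price = 0.2270

Derivation:
d1 = (ln(S/K) + (r - q + 0.5*sigma^2) * T) / (sigma * sqrt(T)) = 0.30849207
d2 = d1 - sigma * sqrt(T) = -0.21476695
exp(-rT) = 0.96657150; exp(-qT) = 1.00000000
C = S_0 * exp(-qT) * N(d1) - K * exp(-rT) * N(d2)
N(d1) = 0.62114603; N(d2) = 0.41497451
C = 1.0500 * 1.00000000 * 0.62114603 - 1.0600 * 0.96657150 * 0.41497451 = 0.2270


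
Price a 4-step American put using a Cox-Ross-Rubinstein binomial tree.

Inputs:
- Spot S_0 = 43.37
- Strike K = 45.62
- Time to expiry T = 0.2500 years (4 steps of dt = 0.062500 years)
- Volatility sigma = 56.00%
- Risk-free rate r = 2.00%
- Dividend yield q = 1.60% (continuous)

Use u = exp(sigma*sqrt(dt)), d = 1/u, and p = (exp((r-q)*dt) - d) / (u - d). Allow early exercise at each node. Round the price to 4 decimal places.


Answer: Price = V(0,0) = 6.1654

Derivation:
dt = T/N = 0.062500
u = exp(sigma*sqrt(dt)) = 1.150274; d = 1/u = 0.869358
p = (exp((r-q)*dt) - d) / (u - d) = 0.465947
Discount per step: exp(-r*dt) = 0.998751
Stock lattice S(k, i) with i counting down-moves:
  k=0: S(0,0) = 43.3700
  k=1: S(1,0) = 49.8874; S(1,1) = 37.7041
  k=2: S(2,0) = 57.3841; S(2,1) = 43.3700; S(2,2) = 32.7783
  k=3: S(3,0) = 66.0075; S(3,1) = 49.8874; S(3,2) = 37.7041; S(3,3) = 28.4961
  k=4: S(4,0) = 75.9267; S(4,1) = 57.3841; S(4,2) = 43.3700; S(4,3) = 32.7783; S(4,4) = 24.7733
Terminal payoffs V(N, i) = max(K - S_T, 0):
  V(4,0) = 0.000000; V(4,1) = 0.000000; V(4,2) = 2.250000; V(4,3) = 12.841659; V(4,4) = 20.846663
Backward induction: V(k, i) = exp(-r*dt) * [p * V(k+1, i) + (1-p) * V(k+1, i+1)]; then take max(V_cont, immediate exercise) for American.
  V(3,0) = exp(-r*dt) * [p*0.000000 + (1-p)*0.000000] = 0.000000; exercise = 0.000000; V(3,0) = max -> 0.000000
  V(3,1) = exp(-r*dt) * [p*0.000000 + (1-p)*2.250000] = 1.200118; exercise = 0.000000; V(3,1) = max -> 1.200118
  V(3,2) = exp(-r*dt) * [p*2.250000 + (1-p)*12.841659] = 7.896629; exercise = 7.915933; V(3,2) = max -> 7.915933
  V(3,3) = exp(-r*dt) * [p*12.841659 + (1-p)*20.846663] = 17.095372; exercise = 17.123879; V(3,3) = max -> 17.123879
  V(2,0) = exp(-r*dt) * [p*0.000000 + (1-p)*1.200118] = 0.640126; exercise = 0.000000; V(2,0) = max -> 0.640126
  V(2,1) = exp(-r*dt) * [p*1.200118 + (1-p)*7.915933] = 4.780739; exercise = 2.250000; V(2,1) = max -> 4.780739
  V(2,2) = exp(-r*dt) * [p*7.915933 + (1-p)*17.123879] = 12.817432; exercise = 12.841659; V(2,2) = max -> 12.841659
  V(1,0) = exp(-r*dt) * [p*0.640126 + (1-p)*4.780739] = 2.847870; exercise = 0.000000; V(1,0) = max -> 2.847870
  V(1,1) = exp(-r*dt) * [p*4.780739 + (1-p)*12.841659] = 9.074347; exercise = 7.915933; V(1,1) = max -> 9.074347
  V(0,0) = exp(-r*dt) * [p*2.847870 + (1-p)*9.074347] = 6.165426; exercise = 2.250000; V(0,0) = max -> 6.165426


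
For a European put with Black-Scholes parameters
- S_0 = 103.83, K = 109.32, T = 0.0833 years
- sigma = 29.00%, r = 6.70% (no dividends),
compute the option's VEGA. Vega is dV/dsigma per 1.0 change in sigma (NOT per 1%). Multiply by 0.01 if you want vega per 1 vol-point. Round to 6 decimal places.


d1 = -0.5070613428; d2 = -0.5907603870
phi(d1) = 0.3508157452; exp(-qT) = 1.0000000000; exp(-rT) = 0.9944344454
Vega = S * exp(-qT) * phi(d1) * sqrt(T) = 103.8300 * 1.0000000000 * 0.3508157452 * 0.2886173938 = 10.512946

Answer: Vega = 10.512946


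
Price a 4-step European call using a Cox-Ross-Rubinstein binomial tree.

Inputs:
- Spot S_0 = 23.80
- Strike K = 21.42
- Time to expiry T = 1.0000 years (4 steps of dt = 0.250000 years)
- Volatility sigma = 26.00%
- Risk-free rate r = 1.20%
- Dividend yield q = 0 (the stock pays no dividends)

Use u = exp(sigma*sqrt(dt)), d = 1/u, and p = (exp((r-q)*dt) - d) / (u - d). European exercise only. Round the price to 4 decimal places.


Answer: Price = V(0,0) = 3.9860

Derivation:
dt = T/N = 0.250000
u = exp(sigma*sqrt(dt)) = 1.138828; d = 1/u = 0.878095
p = (exp((r-q)*dt) - d) / (u - d) = 0.479069
Discount per step: exp(-r*dt) = 0.997004
Stock lattice S(k, i) with i counting down-moves:
  k=0: S(0,0) = 23.8000
  k=1: S(1,0) = 27.1041; S(1,1) = 20.8987
  k=2: S(2,0) = 30.8669; S(2,1) = 23.8000; S(2,2) = 18.3510
  k=3: S(3,0) = 35.1521; S(3,1) = 27.1041; S(3,2) = 20.8987; S(3,3) = 16.1140
  k=4: S(4,0) = 40.0323; S(4,1) = 30.8669; S(4,2) = 23.8000; S(4,3) = 18.3510; S(4,4) = 14.1496
Terminal payoffs V(N, i) = max(S_T - K, 0):
  V(4,0) = 18.612258; V(4,1) = 9.446936; V(4,2) = 2.380000; V(4,3) = 0.000000; V(4,4) = 0.000000
Backward induction: V(k, i) = exp(-r*dt) * [p * V(k+1, i) + (1-p) * V(k+1, i+1)].
  V(3,0) = exp(-r*dt) * [p*18.612258 + (1-p)*9.446936] = 13.796307
  V(3,1) = exp(-r*dt) * [p*9.446936 + (1-p)*2.380000] = 5.748279
  V(3,2) = exp(-r*dt) * [p*2.380000 + (1-p)*0.000000] = 1.136769
  V(3,3) = exp(-r*dt) * [p*0.000000 + (1-p)*0.000000] = 0.000000
  V(2,0) = exp(-r*dt) * [p*13.796307 + (1-p)*5.748279] = 9.575071
  V(2,1) = exp(-r*dt) * [p*5.748279 + (1-p)*1.136769] = 3.335978
  V(2,2) = exp(-r*dt) * [p*1.136769 + (1-p)*0.000000] = 0.542959
  V(1,0) = exp(-r*dt) * [p*9.575071 + (1-p)*3.335978] = 6.305988
  V(1,1) = exp(-r*dt) * [p*3.335978 + (1-p)*0.542959] = 1.875373
  V(0,0) = exp(-r*dt) * [p*6.305988 + (1-p)*1.875373] = 3.985967


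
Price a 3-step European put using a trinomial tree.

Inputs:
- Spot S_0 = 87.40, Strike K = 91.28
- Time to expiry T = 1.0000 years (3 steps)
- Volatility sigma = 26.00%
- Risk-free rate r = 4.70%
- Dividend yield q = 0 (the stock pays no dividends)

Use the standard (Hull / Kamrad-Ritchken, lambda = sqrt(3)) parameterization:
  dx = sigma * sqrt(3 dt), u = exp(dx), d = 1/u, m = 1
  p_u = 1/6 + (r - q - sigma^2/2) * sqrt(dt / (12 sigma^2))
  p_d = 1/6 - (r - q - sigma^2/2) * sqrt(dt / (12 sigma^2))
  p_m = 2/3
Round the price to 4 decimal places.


Answer: Price = V(0,0) = 8.6862

Derivation:
dt = T/N = 0.333333; dx = sigma*sqrt(3*dt) = 0.260000
u = exp(dx) = 1.296930; d = 1/u = 0.771052
p_u = 0.175128, p_m = 0.666667, p_d = 0.158205
Discount per step: exp(-r*dt) = 0.984455
Stock lattice S(k, j) with j the centered position index:
  k=0: S(0,+0) = 87.4000
  k=1: S(1,-1) = 67.3899; S(1,+0) = 87.4000; S(1,+1) = 113.3517
  k=2: S(2,-2) = 51.9611; S(2,-1) = 67.3899; S(2,+0) = 87.4000; S(2,+1) = 113.3517; S(2,+2) = 147.0092
  k=3: S(3,-3) = 40.0647; S(3,-2) = 51.9611; S(3,-1) = 67.3899; S(3,+0) = 87.4000; S(3,+1) = 113.3517; S(3,+2) = 147.0092; S(3,+3) = 190.6607
Terminal payoffs V(N, j) = max(K - S_T, 0):
  V(3,-3) = 51.215315; V(3,-2) = 39.318904; V(3,-1) = 23.890091; V(3,+0) = 3.880000; V(3,+1) = 0.000000; V(3,+2) = 0.000000; V(3,+3) = 0.000000
Backward induction: V(k, j) = exp(-r*dt) * [p_u * V(k+1, j+1) + p_m * V(k+1, j) + p_d * V(k+1, j-1)]
  V(2,-2) = exp(-r*dt) * [p_u*23.890091 + p_m*39.318904 + p_d*51.215315] = 37.900507
  V(2,-1) = exp(-r*dt) * [p_u*3.880000 + p_m*23.890091 + p_d*39.318904] = 22.471846
  V(2,+0) = exp(-r*dt) * [p_u*0.000000 + p_m*3.880000 + p_d*23.890091] = 6.267242
  V(2,+1) = exp(-r*dt) * [p_u*0.000000 + p_m*0.000000 + p_d*3.880000] = 0.604294
  V(2,+2) = exp(-r*dt) * [p_u*0.000000 + p_m*0.000000 + p_d*0.000000] = 0.000000
  V(1,-1) = exp(-r*dt) * [p_u*6.267242 + p_m*22.471846 + p_d*37.900507] = 21.731712
  V(1,+0) = exp(-r*dt) * [p_u*0.604294 + p_m*6.267242 + p_d*22.471846] = 7.717295
  V(1,+1) = exp(-r*dt) * [p_u*0.000000 + p_m*0.604294 + p_d*6.267242] = 1.372698
  V(0,+0) = exp(-r*dt) * [p_u*1.372698 + p_m*7.717295 + p_d*21.731712] = 8.686175


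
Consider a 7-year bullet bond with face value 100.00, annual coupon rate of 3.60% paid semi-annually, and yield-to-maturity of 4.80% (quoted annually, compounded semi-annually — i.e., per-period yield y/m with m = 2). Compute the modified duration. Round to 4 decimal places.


Coupon per period c = face * coupon_rate / m = 1.800000
Periods per year m = 2; per-period yield y/m = 0.024000
Number of cashflows N = 14
Cashflows (t years, CF_t, discount factor 1/(1+y/m)^(m*t), PV):
  t = 0.5000: CF_t = 1.800000, DF = 0.976562, PV = 1.757812
  t = 1.0000: CF_t = 1.800000, DF = 0.953674, PV = 1.716614
  t = 1.5000: CF_t = 1.800000, DF = 0.931323, PV = 1.676381
  t = 2.0000: CF_t = 1.800000, DF = 0.909495, PV = 1.637090
  t = 2.5000: CF_t = 1.800000, DF = 0.888178, PV = 1.598721
  t = 3.0000: CF_t = 1.800000, DF = 0.867362, PV = 1.561251
  t = 3.5000: CF_t = 1.800000, DF = 0.847033, PV = 1.524659
  t = 4.0000: CF_t = 1.800000, DF = 0.827181, PV = 1.488925
  t = 4.5000: CF_t = 1.800000, DF = 0.807794, PV = 1.454028
  t = 5.0000: CF_t = 1.800000, DF = 0.788861, PV = 1.419950
  t = 5.5000: CF_t = 1.800000, DF = 0.770372, PV = 1.386670
  t = 6.0000: CF_t = 1.800000, DF = 0.752316, PV = 1.354169
  t = 6.5000: CF_t = 1.800000, DF = 0.734684, PV = 1.322431
  t = 7.0000: CF_t = 101.800000, DF = 0.717465, PV = 73.037918
Price P = sum_t PV_t = 92.936620
First compute Macaulay numerator sum_t t * PV_t:
  t * PV_t at t = 0.5000: 0.878906
  t * PV_t at t = 1.0000: 1.716614
  t * PV_t at t = 1.5000: 2.514571
  t * PV_t at t = 2.0000: 3.274181
  t * PV_t at t = 2.5000: 3.996803
  t * PV_t at t = 3.0000: 4.683753
  t * PV_t at t = 3.5000: 5.336308
  t * PV_t at t = 4.0000: 5.955700
  t * PV_t at t = 4.5000: 6.543128
  t * PV_t at t = 5.0000: 7.099748
  t * PV_t at t = 5.5000: 7.626683
  t * PV_t at t = 6.0000: 8.125017
  t * PV_t at t = 6.5000: 8.595802
  t * PV_t at t = 7.0000: 511.265426
Macaulay duration D = 577.612640 / 92.936620 = 6.215124
Modified duration = D / (1 + y/m) = 6.215124 / (1 + 0.024000) = 6.069457

Answer: Modified duration = 6.0695


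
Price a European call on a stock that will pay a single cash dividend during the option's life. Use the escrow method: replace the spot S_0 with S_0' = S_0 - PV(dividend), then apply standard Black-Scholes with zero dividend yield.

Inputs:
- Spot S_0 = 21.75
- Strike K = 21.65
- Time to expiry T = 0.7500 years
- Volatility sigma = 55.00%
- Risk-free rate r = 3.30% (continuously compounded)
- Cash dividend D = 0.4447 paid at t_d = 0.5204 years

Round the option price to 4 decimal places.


PV(D) = D * exp(-r * t_d) = 0.4447 * 0.98297342 = 0.43712828
S_0' = S_0 - PV(D) = 21.7500 - 0.43712828 = 21.31287172
d1 = (ln(S_0'/K) + (r + sigma^2/2)*T) / (sigma*sqrt(T)) = 0.25716911
d2 = d1 - sigma*sqrt(T) = -0.21914486
exp(-rT) = 0.97555377
N(d1) = 0.60147589; N(d2) = 0.41326860
C = S_0' * N(d1) - K * exp(-rT) * N(d2) = 21.31287172 * 0.60147589 - 21.6500 * 0.97555377 * 0.41326860 = 4.0906

Answer: Price = 4.0906


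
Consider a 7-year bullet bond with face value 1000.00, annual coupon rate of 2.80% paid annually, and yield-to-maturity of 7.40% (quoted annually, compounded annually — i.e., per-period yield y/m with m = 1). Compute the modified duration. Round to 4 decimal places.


Answer: Modified duration = 5.9153

Derivation:
Coupon per period c = face * coupon_rate / m = 28.000000
Periods per year m = 1; per-period yield y/m = 0.074000
Number of cashflows N = 7
Cashflows (t years, CF_t, discount factor 1/(1+y/m)^(m*t), PV):
  t = 1.0000: CF_t = 28.000000, DF = 0.931099, PV = 26.070764
  t = 2.0000: CF_t = 28.000000, DF = 0.866945, PV = 24.274454
  t = 3.0000: CF_t = 28.000000, DF = 0.807211, PV = 22.601912
  t = 4.0000: CF_t = 28.000000, DF = 0.751593, PV = 21.044611
  t = 5.0000: CF_t = 28.000000, DF = 0.699808, PV = 19.594610
  t = 6.0000: CF_t = 28.000000, DF = 0.651590, PV = 18.244516
  t = 7.0000: CF_t = 1028.000000, DF = 0.606694, PV = 623.681907
Price P = sum_t PV_t = 755.512774
First compute Macaulay numerator sum_t t * PV_t:
  t * PV_t at t = 1.0000: 26.070764
  t * PV_t at t = 2.0000: 48.548908
  t * PV_t at t = 3.0000: 67.805737
  t * PV_t at t = 4.0000: 84.178445
  t * PV_t at t = 5.0000: 97.973050
  t * PV_t at t = 6.0000: 109.467095
  t * PV_t at t = 7.0000: 4365.773347
Macaulay duration D = 4799.817345 / 755.512774 = 6.353059
Modified duration = D / (1 + y/m) = 6.353059 / (1 + 0.074000) = 5.915325


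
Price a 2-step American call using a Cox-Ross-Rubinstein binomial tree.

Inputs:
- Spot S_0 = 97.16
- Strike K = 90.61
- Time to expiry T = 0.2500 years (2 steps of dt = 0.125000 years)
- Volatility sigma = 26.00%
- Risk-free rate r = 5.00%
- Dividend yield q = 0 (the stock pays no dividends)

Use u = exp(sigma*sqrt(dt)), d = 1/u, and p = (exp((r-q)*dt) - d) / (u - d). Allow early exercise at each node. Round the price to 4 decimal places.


Answer: Price = V(0,0) = 9.9812

Derivation:
dt = T/N = 0.125000
u = exp(sigma*sqrt(dt)) = 1.096281; d = 1/u = 0.912175
p = (exp((r-q)*dt) - d) / (u - d) = 0.511089
Discount per step: exp(-r*dt) = 0.993769
Stock lattice S(k, i) with i counting down-moves:
  k=0: S(0,0) = 97.1600
  k=1: S(1,0) = 106.5147; S(1,1) = 88.6269
  k=2: S(2,0) = 116.7701; S(2,1) = 97.1600; S(2,2) = 80.8432
Terminal payoffs V(N, i) = max(S_T - K, 0):
  V(2,0) = 26.160079; V(2,1) = 6.550000; V(2,2) = 0.000000
Backward induction: V(k, i) = exp(-r*dt) * [p * V(k+1, i) + (1-p) * V(k+1, i+1)]; then take max(V_cont, immediate exercise) for American.
  V(1,0) = exp(-r*dt) * [p*26.160079 + (1-p)*6.550000] = 16.469245; exercise = 15.904698; V(1,0) = max -> 16.469245
  V(1,1) = exp(-r*dt) * [p*6.550000 + (1-p)*0.000000] = 3.326777; exercise = 0.000000; V(1,1) = max -> 3.326777
  V(0,0) = exp(-r*dt) * [p*16.469245 + (1-p)*3.326777] = 9.981172; exercise = 6.550000; V(0,0) = max -> 9.981172


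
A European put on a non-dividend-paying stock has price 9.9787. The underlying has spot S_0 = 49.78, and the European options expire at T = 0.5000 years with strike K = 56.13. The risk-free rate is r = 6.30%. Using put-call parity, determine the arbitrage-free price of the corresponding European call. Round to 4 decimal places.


Answer: Call price = 5.3692

Derivation:
Put-call parity: C - P = S_0 * exp(-qT) - K * exp(-rT).
S_0 * exp(-qT) = 49.7800 * 1.00000000 = 49.78000000
K * exp(-rT) = 56.1300 * 0.96899096 = 54.38946239
C = P + S*exp(-qT) - K*exp(-rT)
C = 9.9787 + 49.78000000 - 54.38946239 = 5.3692


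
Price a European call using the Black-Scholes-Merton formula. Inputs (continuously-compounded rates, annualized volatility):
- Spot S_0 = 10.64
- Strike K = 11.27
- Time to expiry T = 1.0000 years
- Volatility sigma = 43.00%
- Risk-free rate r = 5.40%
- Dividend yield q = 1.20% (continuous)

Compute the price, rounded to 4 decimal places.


d1 = (ln(S/K) + (r - q + 0.5*sigma^2) * T) / (sigma * sqrt(T)) = 0.17889804
d2 = d1 - sigma * sqrt(T) = -0.25110196
exp(-rT) = 0.94743211; exp(-qT) = 0.98807171
C = S_0 * exp(-qT) * N(d1) - K * exp(-rT) * N(d2)
N(d1) = 0.57099112; N(d2) = 0.40086764
C = 10.6400 * 0.98807171 * 0.57099112 - 11.2700 * 0.94743211 * 0.40086764 = 1.7226

Answer: Price = 1.7226


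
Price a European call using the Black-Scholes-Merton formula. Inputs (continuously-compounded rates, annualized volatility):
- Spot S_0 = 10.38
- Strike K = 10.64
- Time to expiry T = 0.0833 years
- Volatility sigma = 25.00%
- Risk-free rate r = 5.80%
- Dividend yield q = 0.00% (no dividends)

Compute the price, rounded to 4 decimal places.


d1 = (ln(S/K) + (r - q + 0.5*sigma^2) * T) / (sigma * sqrt(T)) = -0.23983421
d2 = d1 - sigma * sqrt(T) = -0.31198856
exp(-rT) = 0.99518025; exp(-qT) = 1.00000000
C = S_0 * exp(-qT) * N(d1) - K * exp(-rT) * N(d2)
N(d1) = 0.40522939; N(d2) = 0.37752461
C = 10.3800 * 1.00000000 * 0.40522939 - 10.6400 * 0.99518025 * 0.37752461 = 0.2088

Answer: Price = 0.2088


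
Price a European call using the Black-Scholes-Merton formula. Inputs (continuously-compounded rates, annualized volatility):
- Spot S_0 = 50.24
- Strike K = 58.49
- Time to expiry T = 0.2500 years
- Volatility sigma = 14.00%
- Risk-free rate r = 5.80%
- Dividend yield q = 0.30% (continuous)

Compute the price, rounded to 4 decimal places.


d1 = (ln(S/K) + (r - q + 0.5*sigma^2) * T) / (sigma * sqrt(T)) = -1.94063253
d2 = d1 - sigma * sqrt(T) = -2.01063253
exp(-rT) = 0.98560462; exp(-qT) = 0.99925028
C = S_0 * exp(-qT) * N(d1) - K * exp(-rT) * N(d2)
N(d1) = 0.02615143; N(d2) = 0.02218214
C = 50.2400 * 0.99925028 * 0.02615143 - 58.4900 * 0.98560462 * 0.02218214 = 0.0341

Answer: Price = 0.0341


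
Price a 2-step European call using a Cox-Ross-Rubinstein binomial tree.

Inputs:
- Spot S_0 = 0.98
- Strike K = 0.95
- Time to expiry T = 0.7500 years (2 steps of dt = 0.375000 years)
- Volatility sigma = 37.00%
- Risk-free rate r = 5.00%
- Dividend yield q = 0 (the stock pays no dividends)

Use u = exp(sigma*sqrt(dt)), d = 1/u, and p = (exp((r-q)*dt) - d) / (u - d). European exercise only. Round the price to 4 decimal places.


dt = T/N = 0.375000
u = exp(sigma*sqrt(dt)) = 1.254300; d = 1/u = 0.797257
p = (exp((r-q)*dt) - d) / (u - d) = 0.485008
Discount per step: exp(-r*dt) = 0.981425
Stock lattice S(k, i) with i counting down-moves:
  k=0: S(0,0) = 0.9800
  k=1: S(1,0) = 1.2292; S(1,1) = 0.7813
  k=2: S(2,0) = 1.5418; S(2,1) = 0.9800; S(2,2) = 0.6229
Terminal payoffs V(N, i) = max(S_T - K, 0):
  V(2,0) = 0.591804; V(2,1) = 0.030000; V(2,2) = 0.000000
Backward induction: V(k, i) = exp(-r*dt) * [p * V(k+1, i) + (1-p) * V(k+1, i+1)].
  V(1,0) = exp(-r*dt) * [p*0.591804 + (1-p)*0.030000] = 0.296861
  V(1,1) = exp(-r*dt) * [p*0.030000 + (1-p)*0.000000] = 0.014280
  V(0,0) = exp(-r*dt) * [p*0.296861 + (1-p)*0.014280] = 0.148523

Answer: Price = V(0,0) = 0.1485


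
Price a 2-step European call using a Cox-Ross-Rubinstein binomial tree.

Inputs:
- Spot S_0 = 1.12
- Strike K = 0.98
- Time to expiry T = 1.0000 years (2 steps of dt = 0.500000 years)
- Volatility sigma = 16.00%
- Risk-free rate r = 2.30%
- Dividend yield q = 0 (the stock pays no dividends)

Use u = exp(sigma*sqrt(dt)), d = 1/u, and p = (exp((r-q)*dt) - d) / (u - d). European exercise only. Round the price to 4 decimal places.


dt = T/N = 0.500000
u = exp(sigma*sqrt(dt)) = 1.119785; d = 1/u = 0.893028
p = (exp((r-q)*dt) - d) / (u - d) = 0.522754
Discount per step: exp(-r*dt) = 0.988566
Stock lattice S(k, i) with i counting down-moves:
  k=0: S(0,0) = 1.1200
  k=1: S(1,0) = 1.2542; S(1,1) = 1.0002
  k=2: S(2,0) = 1.4044; S(2,1) = 1.1200; S(2,2) = 0.8932
Terminal payoffs V(N, i) = max(S_T - K, 0):
  V(2,0) = 0.424390; V(2,1) = 0.140000; V(2,2) = 0.000000
Backward induction: V(k, i) = exp(-r*dt) * [p * V(k+1, i) + (1-p) * V(k+1, i+1)].
  V(1,0) = exp(-r*dt) * [p*0.424390 + (1-p)*0.140000] = 0.285365
  V(1,1) = exp(-r*dt) * [p*0.140000 + (1-p)*0.000000] = 0.072349
  V(0,0) = exp(-r*dt) * [p*0.285365 + (1-p)*0.072349] = 0.181603

Answer: Price = V(0,0) = 0.1816


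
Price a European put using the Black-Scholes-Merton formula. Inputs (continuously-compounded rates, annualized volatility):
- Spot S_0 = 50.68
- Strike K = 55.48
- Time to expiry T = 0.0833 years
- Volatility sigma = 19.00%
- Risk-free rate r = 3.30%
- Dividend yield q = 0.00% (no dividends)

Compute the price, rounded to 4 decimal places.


d1 = (ln(S/K) + (r - q + 0.5*sigma^2) * T) / (sigma * sqrt(T)) = -1.57262971
d2 = d1 - sigma * sqrt(T) = -1.62746702
exp(-rT) = 0.99725487; exp(-qT) = 1.00000000
P = K * exp(-rT) * N(-d2) - S_0 * exp(-qT) * N(-d1)
N(-d1) = 0.94209771; N(-d2) = 0.94818103
P = 55.4800 * 0.99725487 * 0.94818103 - 50.6800 * 1.00000000 * 0.94209771 = 4.7152

Answer: Price = 4.7152


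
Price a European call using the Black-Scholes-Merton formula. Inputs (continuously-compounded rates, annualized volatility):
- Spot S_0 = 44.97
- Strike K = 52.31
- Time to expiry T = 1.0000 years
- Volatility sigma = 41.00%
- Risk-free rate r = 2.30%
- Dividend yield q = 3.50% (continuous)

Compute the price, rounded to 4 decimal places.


Answer: Price = 4.4199

Derivation:
d1 = (ln(S/K) + (r - q + 0.5*sigma^2) * T) / (sigma * sqrt(T)) = -0.19302916
d2 = d1 - sigma * sqrt(T) = -0.60302916
exp(-rT) = 0.97726248; exp(-qT) = 0.96560542
C = S_0 * exp(-qT) * N(d1) - K * exp(-rT) * N(d2)
N(d1) = 0.42346806; N(d2) = 0.27324464
C = 44.9700 * 0.96560542 * 0.42346806 - 52.3100 * 0.97726248 * 0.27324464 = 4.4199


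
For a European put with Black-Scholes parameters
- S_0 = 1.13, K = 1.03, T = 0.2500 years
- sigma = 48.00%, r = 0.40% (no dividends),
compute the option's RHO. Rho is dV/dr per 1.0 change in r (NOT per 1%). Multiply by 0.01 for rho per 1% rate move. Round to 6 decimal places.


d1 = 0.5102451270; d2 = 0.2702451270
phi(d1) = 0.3502480791; exp(-qT) = 1.0000000000; exp(-rT) = 0.9990004998
N(-d2) = 0.3934858387
Rho = -K*T*exp(-rT)*N(-d2) = -1.0300 * 0.2500 * 0.9990004998 * 0.3934858387 = -0.101221

Answer: Rho = -0.101221


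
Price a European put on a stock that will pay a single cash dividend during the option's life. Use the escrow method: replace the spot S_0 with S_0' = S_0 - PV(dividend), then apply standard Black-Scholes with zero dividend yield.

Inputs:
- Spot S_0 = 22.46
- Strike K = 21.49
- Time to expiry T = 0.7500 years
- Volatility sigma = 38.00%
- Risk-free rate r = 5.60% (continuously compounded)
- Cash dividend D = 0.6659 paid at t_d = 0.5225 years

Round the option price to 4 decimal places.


Answer: Price = 2.2095

Derivation:
PV(D) = D * exp(-r * t_d) = 0.6659 * 0.97116393 = 0.64669806
S_0' = S_0 - PV(D) = 22.4600 - 0.64669806 = 21.81330194
d1 = (ln(S_0'/K) + (r + sigma^2/2)*T) / (sigma*sqrt(T)) = 0.33754405
d2 = d1 - sigma*sqrt(T) = 0.00845439
exp(-rT) = 0.95886978
N(-d1) = 0.36785341; N(-d2) = 0.49662722
P = K * exp(-rT) * N(-d2) - S_0' * N(-d1) = 21.4900 * 0.95886978 * 0.49662722 - 21.81330194 * 0.36785341 = 2.2095


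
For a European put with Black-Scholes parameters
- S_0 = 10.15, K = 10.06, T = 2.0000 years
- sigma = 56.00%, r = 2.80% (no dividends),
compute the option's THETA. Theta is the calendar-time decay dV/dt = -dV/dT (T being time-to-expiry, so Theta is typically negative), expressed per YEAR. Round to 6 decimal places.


d1 = 0.4779366817; d2 = -0.3140229133
phi(d1) = 0.3558840622; exp(-qT) = 1.0000000000; exp(-rT) = 0.9455391359
Theta = -S*exp(-qT)*phi(d1)*sigma/(2*sqrt(T)) + r*K*exp(-rT)*N(-d2) - q*S*exp(-qT)*N(-d1)
N(-d1) = 0.3163476362; N(-d2) = 0.6232481819; sqrt(T) = 1.4142135624
Term 1 = -10.1500 * 1.0000000000 * 0.3558840622 * 0.5600 / (2 * 1.4142135624) = -0.7151837118
Term 2 = 0.0280 * 10.0600 * 0.9455391359 * 0.6232481819 = 0.1659955866
Term 3 = 0 (no dividend yield, q = 0)
Theta = -0.7151837118 + (0.1659955866) + (0.0000000000) = -0.549188

Answer: Theta = -0.549188


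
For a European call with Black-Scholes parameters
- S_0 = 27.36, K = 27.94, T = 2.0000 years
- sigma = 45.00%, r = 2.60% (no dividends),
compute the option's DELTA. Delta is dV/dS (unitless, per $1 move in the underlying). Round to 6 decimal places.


d1 = 0.3669455828; d2 = -0.2694505203
phi(d1) = 0.3729678472; exp(-qT) = 1.0000000000; exp(-rT) = 0.9493288668
N(d1) = 0.6431701953
Delta = exp(-qT) * N(d1) = 1.0000000000 * 0.6431701953 = 0.643170

Answer: Delta = 0.643170


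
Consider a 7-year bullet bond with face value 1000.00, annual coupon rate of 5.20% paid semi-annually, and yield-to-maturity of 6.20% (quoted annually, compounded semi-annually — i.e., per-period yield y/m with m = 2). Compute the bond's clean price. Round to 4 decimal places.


Answer: Price = 943.9027

Derivation:
Coupon per period c = face * coupon_rate / m = 26.000000
Periods per year m = 2; per-period yield y/m = 0.031000
Number of cashflows N = 14
Cashflows (t years, CF_t, discount factor 1/(1+y/m)^(m*t), PV):
  t = 0.5000: CF_t = 26.000000, DF = 0.969932, PV = 25.218235
  t = 1.0000: CF_t = 26.000000, DF = 0.940768, PV = 24.459975
  t = 1.5000: CF_t = 26.000000, DF = 0.912481, PV = 23.724516
  t = 2.0000: CF_t = 26.000000, DF = 0.885045, PV = 23.011169
  t = 2.5000: CF_t = 26.000000, DF = 0.858434, PV = 22.319272
  t = 3.0000: CF_t = 26.000000, DF = 0.832622, PV = 21.648178
  t = 3.5000: CF_t = 26.000000, DF = 0.807587, PV = 20.997263
  t = 4.0000: CF_t = 26.000000, DF = 0.783305, PV = 20.365920
  t = 4.5000: CF_t = 26.000000, DF = 0.759752, PV = 19.753559
  t = 5.0000: CF_t = 26.000000, DF = 0.736908, PV = 19.159611
  t = 5.5000: CF_t = 26.000000, DF = 0.714751, PV = 18.583522
  t = 6.0000: CF_t = 26.000000, DF = 0.693260, PV = 18.024755
  t = 6.5000: CF_t = 26.000000, DF = 0.672415, PV = 17.482788
  t = 7.0000: CF_t = 1026.000000, DF = 0.652197, PV = 669.153951
Price P = sum_t PV_t = 943.902715


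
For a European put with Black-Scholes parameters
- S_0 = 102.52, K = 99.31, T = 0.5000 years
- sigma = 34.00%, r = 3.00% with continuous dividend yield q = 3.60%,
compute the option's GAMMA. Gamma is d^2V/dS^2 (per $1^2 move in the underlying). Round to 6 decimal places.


Answer: Gamma = 0.015446

Derivation:
d1 = 0.2400487373; d2 = -0.0003675683
phi(d1) = 0.3876120808; exp(-qT) = 0.9821610324; exp(-rT) = 0.9851119396
Gamma = exp(-qT) * phi(d1) / (S * sigma * sqrt(T)) = 0.9821610324 * 0.3876120808 / (102.5200 * 0.3400 * 0.7071067812) = 0.015446


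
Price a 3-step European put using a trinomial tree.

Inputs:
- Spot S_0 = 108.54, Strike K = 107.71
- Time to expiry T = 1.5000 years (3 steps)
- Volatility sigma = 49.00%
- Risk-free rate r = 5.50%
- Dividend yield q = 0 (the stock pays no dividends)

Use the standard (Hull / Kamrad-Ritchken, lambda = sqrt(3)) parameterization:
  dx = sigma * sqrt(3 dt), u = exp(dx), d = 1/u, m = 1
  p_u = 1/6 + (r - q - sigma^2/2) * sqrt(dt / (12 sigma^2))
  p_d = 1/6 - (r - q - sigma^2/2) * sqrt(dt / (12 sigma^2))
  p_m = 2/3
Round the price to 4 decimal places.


dt = T/N = 0.500000; dx = sigma*sqrt(3*dt) = 0.600125
u = exp(dx) = 1.822347; d = 1/u = 0.548743
p_u = 0.139568, p_m = 0.666667, p_d = 0.193765
Discount per step: exp(-r*dt) = 0.972875
Stock lattice S(k, j) with j the centered position index:
  k=0: S(0,+0) = 108.5400
  k=1: S(1,-1) = 59.5606; S(1,+0) = 108.5400; S(1,+1) = 197.7975
  k=2: S(2,-2) = 32.6834; S(2,-1) = 59.5606; S(2,+0) = 108.5400; S(2,+1) = 197.7975; S(2,+2) = 360.4556
  k=3: S(3,-3) = 17.9348; S(3,-2) = 32.6834; S(3,-1) = 59.5606; S(3,+0) = 108.5400; S(3,+1) = 197.7975; S(3,+2) = 360.4556; S(3,+3) = 656.8750
Terminal payoffs V(N, j) = max(K - S_T, 0):
  V(3,-3) = 89.775185; V(3,-2) = 75.026551; V(3,-1) = 48.149430; V(3,+0) = 0.000000; V(3,+1) = 0.000000; V(3,+2) = 0.000000; V(3,+3) = 0.000000
Backward induction: V(k, j) = exp(-r*dt) * [p_u * V(k+1, j+1) + p_m * V(k+1, j) + p_d * V(k+1, j-1)]
  V(2,-2) = exp(-r*dt) * [p_u*48.149430 + p_m*75.026551 + p_d*89.775185] = 72.122248
  V(2,-1) = exp(-r*dt) * [p_u*0.000000 + p_m*48.149430 + p_d*75.026551] = 45.372106
  V(2,+0) = exp(-r*dt) * [p_u*0.000000 + p_m*0.000000 + p_d*48.149430] = 9.076613
  V(2,+1) = exp(-r*dt) * [p_u*0.000000 + p_m*0.000000 + p_d*0.000000] = 0.000000
  V(2,+2) = exp(-r*dt) * [p_u*0.000000 + p_m*0.000000 + p_d*0.000000] = 0.000000
  V(1,-1) = exp(-r*dt) * [p_u*9.076613 + p_m*45.372106 + p_d*72.122248] = 44.255736
  V(1,+0) = exp(-r*dt) * [p_u*0.000000 + p_m*9.076613 + p_d*45.372106] = 14.439999
  V(1,+1) = exp(-r*dt) * [p_u*0.000000 + p_m*0.000000 + p_d*9.076613] = 1.711025
  V(0,+0) = exp(-r*dt) * [p_u*1.711025 + p_m*14.439999 + p_d*44.255736] = 17.940482

Answer: Price = V(0,0) = 17.9405


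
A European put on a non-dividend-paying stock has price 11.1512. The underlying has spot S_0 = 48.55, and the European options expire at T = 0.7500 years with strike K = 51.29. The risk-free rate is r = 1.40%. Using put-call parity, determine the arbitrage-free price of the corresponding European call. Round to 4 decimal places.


Put-call parity: C - P = S_0 * exp(-qT) - K * exp(-rT).
S_0 * exp(-qT) = 48.5500 * 1.00000000 = 48.55000000
K * exp(-rT) = 51.2900 * 0.98955493 = 50.75427249
C = P + S*exp(-qT) - K*exp(-rT)
C = 11.1512 + 48.55000000 - 50.75427249 = 8.9469

Answer: Call price = 8.9469


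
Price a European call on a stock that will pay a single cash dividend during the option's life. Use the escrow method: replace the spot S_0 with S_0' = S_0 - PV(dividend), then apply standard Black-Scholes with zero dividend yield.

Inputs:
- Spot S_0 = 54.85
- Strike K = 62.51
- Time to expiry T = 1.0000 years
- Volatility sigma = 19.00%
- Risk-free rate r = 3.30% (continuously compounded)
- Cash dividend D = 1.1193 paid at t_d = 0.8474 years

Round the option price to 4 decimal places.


PV(D) = D * exp(-r * t_d) = 1.1193 * 0.97242318 = 1.08843326
S_0' = S_0 - PV(D) = 54.8500 - 1.08843326 = 53.76156674
d1 = (ln(S_0'/K) + (r + sigma^2/2)*T) / (sigma*sqrt(T)) = -0.52483003
d2 = d1 - sigma*sqrt(T) = -0.71483003
exp(-rT) = 0.96753856
N(d1) = 0.29985068; N(d2) = 0.23735704
C = S_0' * N(d1) - K * exp(-rT) * N(d2) = 53.76156674 * 0.29985068 - 62.5100 * 0.96753856 * 0.23735704 = 1.7649

Answer: Price = 1.7649


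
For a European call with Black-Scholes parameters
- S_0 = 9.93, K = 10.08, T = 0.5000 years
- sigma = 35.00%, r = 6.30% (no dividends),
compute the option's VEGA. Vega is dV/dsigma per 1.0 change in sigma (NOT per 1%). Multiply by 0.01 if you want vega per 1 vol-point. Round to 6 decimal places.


Answer: Vega = 2.750861

Derivation:
d1 = 0.1904429093; d2 = -0.0570444641
phi(d1) = 0.3917729626; exp(-qT) = 1.0000000000; exp(-rT) = 0.9689909565
Vega = S * exp(-qT) * phi(d1) * sqrt(T) = 9.9300 * 1.0000000000 * 0.3917729626 * 0.7071067812 = 2.750861


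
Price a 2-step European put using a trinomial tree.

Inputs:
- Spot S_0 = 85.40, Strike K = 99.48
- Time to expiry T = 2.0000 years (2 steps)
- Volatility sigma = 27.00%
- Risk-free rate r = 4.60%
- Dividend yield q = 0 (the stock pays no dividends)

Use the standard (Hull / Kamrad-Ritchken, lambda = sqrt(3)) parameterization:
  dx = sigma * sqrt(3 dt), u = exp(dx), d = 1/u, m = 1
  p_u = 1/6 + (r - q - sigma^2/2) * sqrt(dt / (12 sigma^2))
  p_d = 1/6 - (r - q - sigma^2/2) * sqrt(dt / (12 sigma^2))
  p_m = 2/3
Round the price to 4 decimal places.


dt = T/N = 1.000000; dx = sigma*sqrt(3*dt) = 0.467654
u = exp(dx) = 1.596245; d = 1/u = 0.626470
p_u = 0.176877, p_m = 0.666667, p_d = 0.156456
Discount per step: exp(-r*dt) = 0.955042
Stock lattice S(k, j) with j the centered position index:
  k=0: S(0,+0) = 85.4000
  k=1: S(1,-1) = 53.5006; S(1,+0) = 85.4000; S(1,+1) = 136.3193
  k=2: S(2,-2) = 33.5165; S(2,-1) = 53.5006; S(2,+0) = 85.4000; S(2,+1) = 136.3193; S(2,+2) = 217.5989
Terminal payoffs V(N, j) = max(K - S_T, 0):
  V(2,-2) = 65.963473; V(2,-1) = 45.979426; V(2,+0) = 14.080000; V(2,+1) = 0.000000; V(2,+2) = 0.000000
Backward induction: V(k, j) = exp(-r*dt) * [p_u * V(k+1, j+1) + p_m * V(k+1, j) + p_d * V(k+1, j-1)]
  V(1,-1) = exp(-r*dt) * [p_u*14.080000 + p_m*45.979426 + p_d*65.963473] = 41.509725
  V(1,+0) = exp(-r*dt) * [p_u*0.000000 + p_m*14.080000 + p_d*45.979426] = 15.835006
  V(1,+1) = exp(-r*dt) * [p_u*0.000000 + p_m*0.000000 + p_d*14.080000] = 2.103864
  V(0,+0) = exp(-r*dt) * [p_u*2.103864 + p_m*15.835006 + p_d*41.509725] = 16.639932

Answer: Price = V(0,0) = 16.6399


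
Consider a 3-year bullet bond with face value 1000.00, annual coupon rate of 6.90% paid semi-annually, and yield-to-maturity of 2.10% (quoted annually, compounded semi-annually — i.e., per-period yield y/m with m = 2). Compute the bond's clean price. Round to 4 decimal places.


Coupon per period c = face * coupon_rate / m = 34.500000
Periods per year m = 2; per-period yield y/m = 0.010500
Number of cashflows N = 6
Cashflows (t years, CF_t, discount factor 1/(1+y/m)^(m*t), PV):
  t = 0.5000: CF_t = 34.500000, DF = 0.989609, PV = 34.141514
  t = 1.0000: CF_t = 34.500000, DF = 0.979326, PV = 33.786753
  t = 1.5000: CF_t = 34.500000, DF = 0.969150, PV = 33.435679
  t = 2.0000: CF_t = 34.500000, DF = 0.959080, PV = 33.088252
  t = 2.5000: CF_t = 34.500000, DF = 0.949114, PV = 32.744435
  t = 3.0000: CF_t = 1034.500000, DF = 0.939252, PV = 971.656114
Price P = sum_t PV_t = 1138.852747

Answer: Price = 1138.8527


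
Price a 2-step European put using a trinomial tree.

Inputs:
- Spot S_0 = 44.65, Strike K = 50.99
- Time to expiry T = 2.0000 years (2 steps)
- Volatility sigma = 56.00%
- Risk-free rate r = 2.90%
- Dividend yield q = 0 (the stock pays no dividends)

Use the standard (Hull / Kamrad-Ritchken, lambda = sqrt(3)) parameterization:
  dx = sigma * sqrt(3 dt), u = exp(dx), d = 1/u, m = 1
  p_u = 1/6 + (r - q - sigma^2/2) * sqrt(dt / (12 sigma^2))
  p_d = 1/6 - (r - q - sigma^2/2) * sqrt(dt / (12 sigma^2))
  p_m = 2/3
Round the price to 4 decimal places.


Answer: Price = V(0,0) = 15.1805

Derivation:
dt = T/N = 1.000000; dx = sigma*sqrt(3*dt) = 0.969948
u = exp(dx) = 2.637808; d = 1/u = 0.379103
p_u = 0.100787, p_m = 0.666667, p_d = 0.232546
Discount per step: exp(-r*dt) = 0.971416
Stock lattice S(k, j) with j the centered position index:
  k=0: S(0,+0) = 44.6500
  k=1: S(1,-1) = 16.9269; S(1,+0) = 44.6500; S(1,+1) = 117.7781
  k=2: S(2,-2) = 6.4170; S(2,-1) = 16.9269; S(2,+0) = 44.6500; S(2,+1) = 117.7781; S(2,+2) = 310.6762
Terminal payoffs V(N, j) = max(K - S_T, 0):
  V(2,-2) = 44.572957; V(2,-1) = 34.063070; V(2,+0) = 6.340000; V(2,+1) = 0.000000; V(2,+2) = 0.000000
Backward induction: V(k, j) = exp(-r*dt) * [p_u * V(k+1, j+1) + p_m * V(k+1, j) + p_d * V(k+1, j-1)]
  V(1,-1) = exp(-r*dt) * [p_u*6.340000 + p_m*34.063070 + p_d*44.572957] = 32.749349
  V(1,+0) = exp(-r*dt) * [p_u*0.000000 + p_m*6.340000 + p_d*34.063070] = 11.800683
  V(1,+1) = exp(-r*dt) * [p_u*0.000000 + p_m*0.000000 + p_d*6.340000] = 1.432203
  V(0,+0) = exp(-r*dt) * [p_u*1.432203 + p_m*11.800683 + p_d*32.749349] = 15.180533


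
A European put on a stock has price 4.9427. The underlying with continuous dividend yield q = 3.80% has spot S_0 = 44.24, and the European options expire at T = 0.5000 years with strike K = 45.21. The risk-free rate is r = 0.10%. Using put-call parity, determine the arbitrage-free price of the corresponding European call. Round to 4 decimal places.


Put-call parity: C - P = S_0 * exp(-qT) - K * exp(-rT).
S_0 * exp(-qT) = 44.2400 * 0.98117936 = 43.40737499
K * exp(-rT) = 45.2100 * 0.99950012 = 45.18740065
C = P + S*exp(-qT) - K*exp(-rT)
C = 4.9427 + 43.40737499 - 45.18740065 = 3.1627

Answer: Call price = 3.1627


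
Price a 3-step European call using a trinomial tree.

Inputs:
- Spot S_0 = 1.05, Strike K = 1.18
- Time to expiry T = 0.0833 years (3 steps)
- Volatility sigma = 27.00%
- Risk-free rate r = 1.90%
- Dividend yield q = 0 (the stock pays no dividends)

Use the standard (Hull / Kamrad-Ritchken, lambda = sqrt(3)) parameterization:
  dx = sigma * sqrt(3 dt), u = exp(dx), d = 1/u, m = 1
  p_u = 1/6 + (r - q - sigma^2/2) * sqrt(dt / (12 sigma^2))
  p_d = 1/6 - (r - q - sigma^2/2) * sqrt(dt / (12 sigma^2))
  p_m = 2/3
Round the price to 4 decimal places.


Answer: Price = V(0,0) = 0.0032

Derivation:
dt = T/N = 0.027767; dx = sigma*sqrt(3*dt) = 0.077927
u = exp(dx) = 1.081043; d = 1/u = 0.925032
p_u = 0.163558, p_m = 0.666667, p_d = 0.169776
Discount per step: exp(-r*dt) = 0.999473
Stock lattice S(k, j) with j the centered position index:
  k=0: S(0,+0) = 1.0500
  k=1: S(1,-1) = 0.9713; S(1,+0) = 1.0500; S(1,+1) = 1.1351
  k=2: S(2,-2) = 0.8985; S(2,-1) = 0.9713; S(2,+0) = 1.0500; S(2,+1) = 1.1351; S(2,+2) = 1.2271
  k=3: S(3,-3) = 0.8311; S(3,-2) = 0.8985; S(3,-1) = 0.9713; S(3,+0) = 1.0500; S(3,+1) = 1.1351; S(3,+2) = 1.2271; S(3,+3) = 1.3265
Terminal payoffs V(N, j) = max(S_T - K, 0):
  V(3,-3) = 0.000000; V(3,-2) = 0.000000; V(3,-1) = 0.000000; V(3,+0) = 0.000000; V(3,+1) = 0.000000; V(3,+2) = 0.047088; V(3,+3) = 0.146535
Backward induction: V(k, j) = exp(-r*dt) * [p_u * V(k+1, j+1) + p_m * V(k+1, j) + p_d * V(k+1, j-1)]
  V(2,-2) = exp(-r*dt) * [p_u*0.000000 + p_m*0.000000 + p_d*0.000000] = 0.000000
  V(2,-1) = exp(-r*dt) * [p_u*0.000000 + p_m*0.000000 + p_d*0.000000] = 0.000000
  V(2,+0) = exp(-r*dt) * [p_u*0.000000 + p_m*0.000000 + p_d*0.000000] = 0.000000
  V(2,+1) = exp(-r*dt) * [p_u*0.047088 + p_m*0.000000 + p_d*0.000000] = 0.007697
  V(2,+2) = exp(-r*dt) * [p_u*0.146535 + p_m*0.047088 + p_d*0.000000] = 0.055329
  V(1,-1) = exp(-r*dt) * [p_u*0.000000 + p_m*0.000000 + p_d*0.000000] = 0.000000
  V(1,+0) = exp(-r*dt) * [p_u*0.007697 + p_m*0.000000 + p_d*0.000000] = 0.001258
  V(1,+1) = exp(-r*dt) * [p_u*0.055329 + p_m*0.007697 + p_d*0.000000] = 0.014174
  V(0,+0) = exp(-r*dt) * [p_u*0.014174 + p_m*0.001258 + p_d*0.000000] = 0.003155


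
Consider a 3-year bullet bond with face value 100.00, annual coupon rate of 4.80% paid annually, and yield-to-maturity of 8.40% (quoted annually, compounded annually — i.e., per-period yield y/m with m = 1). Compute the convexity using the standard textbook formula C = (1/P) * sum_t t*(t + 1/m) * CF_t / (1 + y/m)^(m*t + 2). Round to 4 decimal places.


Coupon per period c = face * coupon_rate / m = 4.800000
Periods per year m = 1; per-period yield y/m = 0.084000
Number of cashflows N = 3
Cashflows (t years, CF_t, discount factor 1/(1+y/m)^(m*t), PV):
  t = 1.0000: CF_t = 4.800000, DF = 0.922509, PV = 4.428044
  t = 2.0000: CF_t = 4.800000, DF = 0.851023, PV = 4.084912
  t = 3.0000: CF_t = 104.800000, DF = 0.785077, PV = 82.276050
Price P = sum_t PV_t = 90.789006
Convexity numerator sum_t t*(t + 1/m) * CF_t / (1+y/m)^(m*t + 2):
  t = 1.0000: term = 7.536737
  t = 2.0000: term = 20.858129
  t = 3.0000: term = 840.226003
Convexity = (1/P) * sum = 868.620870 / 90.789006 = 9.567468

Answer: Convexity = 9.5675


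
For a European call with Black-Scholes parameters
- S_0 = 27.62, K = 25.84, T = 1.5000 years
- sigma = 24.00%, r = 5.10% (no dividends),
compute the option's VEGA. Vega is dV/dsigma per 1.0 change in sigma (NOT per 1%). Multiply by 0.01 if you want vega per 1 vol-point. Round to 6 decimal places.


Answer: Vega = 11.039105

Derivation:
d1 = 0.6338614998; d2 = 0.3399227307
phi(d1) = 0.3263356801; exp(-qT) = 1.0000000000; exp(-rT) = 0.9263529143
Vega = S * exp(-qT) * phi(d1) * sqrt(T) = 27.6200 * 1.0000000000 * 0.3263356801 * 1.2247448714 = 11.039105


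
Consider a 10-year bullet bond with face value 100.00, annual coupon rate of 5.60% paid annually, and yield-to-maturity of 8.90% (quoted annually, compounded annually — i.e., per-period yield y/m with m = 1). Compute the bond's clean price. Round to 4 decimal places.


Answer: Price = 78.7282

Derivation:
Coupon per period c = face * coupon_rate / m = 5.600000
Periods per year m = 1; per-period yield y/m = 0.089000
Number of cashflows N = 10
Cashflows (t years, CF_t, discount factor 1/(1+y/m)^(m*t), PV):
  t = 1.0000: CF_t = 5.600000, DF = 0.918274, PV = 5.142332
  t = 2.0000: CF_t = 5.600000, DF = 0.843226, PV = 4.722068
  t = 3.0000: CF_t = 5.600000, DF = 0.774313, PV = 4.336151
  t = 4.0000: CF_t = 5.600000, DF = 0.711031, PV = 3.981773
  t = 5.0000: CF_t = 5.600000, DF = 0.652921, PV = 3.656357
  t = 6.0000: CF_t = 5.600000, DF = 0.599560, PV = 3.357537
  t = 7.0000: CF_t = 5.600000, DF = 0.550560, PV = 3.083137
  t = 8.0000: CF_t = 5.600000, DF = 0.505565, PV = 2.831164
  t = 9.0000: CF_t = 5.600000, DF = 0.464247, PV = 2.599783
  t = 10.0000: CF_t = 105.600000, DF = 0.426306, PV = 45.017888
Price P = sum_t PV_t = 78.728191
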